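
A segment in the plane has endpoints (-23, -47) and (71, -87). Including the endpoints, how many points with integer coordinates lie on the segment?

The number of lattice points on a segment between lattice points is gcd(|Δx|,|Δy|) + 1 = gcd(94,40) + 1 = 2 + 1 = 3.

3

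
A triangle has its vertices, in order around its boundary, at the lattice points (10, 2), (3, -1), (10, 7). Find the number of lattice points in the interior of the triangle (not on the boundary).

15

Using the shoelace formula, 2A = |[10·(-1) − 3·2] + [3·7 − 10·(-1)] + [10·2 − 10·7]| = 35, so the area is 17.5.
The number of boundary lattice points is Σ gcd(|Δx|,|Δy|) = gcd(7,3) + gcd(7,8) + gcd(0,5) = 1+1+5 = 7.
By Pick's theorem A = I + B/2 − 1, so I = 17.5 − 7/2 + 1 = 15.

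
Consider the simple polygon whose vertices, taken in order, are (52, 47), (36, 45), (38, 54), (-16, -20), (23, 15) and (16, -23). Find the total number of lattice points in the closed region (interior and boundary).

By the shoelace formula, twice the signed area is |(52·45 − 36·47) + (36·54 − 38·45) + (38·(-20) − (-16)·54) + ((-16)·15 − 23·(-20)) + (23·(-23) − 16·15) + (16·47 − 52·(-23))| = 2385, so the area is 1192.5.
Along each edge there are gcd(|Δx|,|Δy|)+1 lattice points, so counting each shared vertex once the boundary has gcd(16,2) + gcd(2,9) + gcd(54,74) + gcd(39,35) + gcd(7,38) + gcd(36,70) = 2+1+2+1+1+2 = 9.
Pick's theorem gives I = A − B/2 + 1 = 1192.5 − 9/2 + 1 = 1189, so the closed region contains I + B = 1189 + 9 = 1198 lattice points.

1198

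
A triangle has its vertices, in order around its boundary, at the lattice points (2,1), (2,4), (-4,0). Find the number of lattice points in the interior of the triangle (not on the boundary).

7

The shoelace formula gives twice the area as |(2·4 − 2·1) + (2·0 − (-4)·4) + ((-4)·1 − 2·0)| = 18, so the area is 9.
Summing gcd(|Δx|,|Δy|) over the edges gives the boundary count: gcd(0,3) + gcd(6,4) + gcd(6,1) = 3+2+1 = 6.
By Pick's theorem A = I + B/2 − 1, so I = 9 − 6/2 + 1 = 7.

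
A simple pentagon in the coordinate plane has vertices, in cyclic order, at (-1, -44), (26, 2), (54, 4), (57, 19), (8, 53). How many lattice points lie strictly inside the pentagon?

The shoelace formula gives twice the area as |[(-1)·2 − 26·(-44)] + [26·4 − 54·2] + [54·19 − 57·4] + [57·53 − 8·19] + [8·(-44) − (-1)·53]| = 4506, so the area is 2253.
The number of boundary lattice points is Σ gcd(|Δx|,|Δy|) = gcd(27,46) + gcd(28,2) + gcd(3,15) + gcd(49,34) + gcd(9,97) = 1+2+3+1+1 = 8.
By Pick's theorem A = I + B/2 − 1, so I = 2253 − 8/2 + 1 = 2250.

2250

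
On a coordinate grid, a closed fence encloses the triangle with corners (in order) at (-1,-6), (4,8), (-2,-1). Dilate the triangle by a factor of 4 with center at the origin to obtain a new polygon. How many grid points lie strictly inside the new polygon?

The shoelace formula gives twice the area as |((-1)·8 − 4·(-6)) + (4·(-1) − (-2)·8) + ((-2)·(-6) − (-1)·(-1))| = 39, so the area is 39/2.
The number of boundary lattice points is Σ gcd(|Δx|,|Δy|) = gcd(5,14) + gcd(6,9) + gcd(1,5) = 1+3+1 = 5.
Scaling by 4 multiplies the area by 4² = 16 (so the new area is 312) and multiplies the boundary lattice-point count by 4, giving 20.
By Pick's theorem, the interior count of the dilated polygon is 312 − 20/2 + 1 = 303.

303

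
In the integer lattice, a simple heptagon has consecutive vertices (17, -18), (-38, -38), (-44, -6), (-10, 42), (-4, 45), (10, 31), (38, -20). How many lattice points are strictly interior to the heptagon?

3617

Using the shoelace formula, 2A = |[17·(-38) − (-38)·(-18)] + [(-38)·(-6) − (-44)·(-38)] + [(-44)·42 − (-10)·(-6)] + [(-10)·45 − (-4)·42] + [(-4)·31 − 10·45] + [10·(-20) − 38·31] + [38·(-18) − 17·(-20)]| = 7260, so the area is 3630.
Along each edge there are gcd(|Δx|,|Δy|)+1 lattice points, so counting each shared vertex once the boundary has gcd(55,20) + gcd(6,32) + gcd(34,48) + gcd(6,3) + gcd(14,14) + gcd(28,51) + gcd(21,2) = 5+2+2+3+14+1+1 = 28.
By Pick's theorem A = I + B/2 − 1, so I = 3630 − 28/2 + 1 = 3617.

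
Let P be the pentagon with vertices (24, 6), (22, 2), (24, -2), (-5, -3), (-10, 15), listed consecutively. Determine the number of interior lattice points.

389

The shoelace formula gives twice the area as |[24·2 − 22·6] + [22·(-2) − 24·2] + [24·(-3) − (-5)·(-2)] + [(-5)·15 − (-10)·(-3)] + [(-10)·6 − 24·15]| = 783, so the area is 783/2.
Along each edge there are gcd(|Δx|,|Δy|)+1 lattice points, so counting each shared vertex once the boundary has gcd(2,4) + gcd(2,4) + gcd(29,1) + gcd(5,18) + gcd(34,9) = 2+2+1+1+1 = 7.
By Pick's theorem A = I + B/2 − 1, so I = 783/2 − 7/2 + 1 = 389.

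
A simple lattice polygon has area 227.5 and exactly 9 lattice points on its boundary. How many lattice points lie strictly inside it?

224

From Pick's theorem, I = A − B/2 + 1 = 227.5 − 9/2 + 1 = 224.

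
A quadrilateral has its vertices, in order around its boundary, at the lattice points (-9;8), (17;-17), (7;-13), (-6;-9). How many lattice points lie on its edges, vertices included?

Along each edge there are gcd(|Δx|,|Δy|)+1 lattice points, so counting each shared vertex once the boundary has gcd(26,25) + gcd(10,4) + gcd(13,4) + gcd(3,17) = 1+2+1+1 = 5.

5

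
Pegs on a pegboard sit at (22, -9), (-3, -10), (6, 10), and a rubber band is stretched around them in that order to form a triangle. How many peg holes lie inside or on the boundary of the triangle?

248

By the shoelace formula, twice the signed area is |(22·(-10) − (-3)·(-9)) + ((-3)·10 − 6·(-10)) + (6·(-9) − 22·10)| = 491, so the area is 491/2.
Summing gcd(|Δx|,|Δy|) over the edges gives the boundary count: gcd(25,1) + gcd(9,20) + gcd(16,19) = 1+1+1 = 3.
Pick's theorem gives I = A − B/2 + 1 = 491/2 − 3/2 + 1 = 245, so the closed region contains I + B = 245 + 3 = 248 lattice points.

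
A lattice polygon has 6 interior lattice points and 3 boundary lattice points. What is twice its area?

By Pick's theorem, A = I + B/2 − 1 = 6 + 3/2 − 1 = 13/2.
Hence 2A = 13.

13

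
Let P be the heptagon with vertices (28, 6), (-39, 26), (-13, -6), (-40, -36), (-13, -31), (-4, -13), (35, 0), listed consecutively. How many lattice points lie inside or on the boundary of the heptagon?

1638

Using the shoelace formula, 2A = |(28·26 − (-39)·6) + ((-39)·(-6) − (-13)·26) + ((-13)·(-36) − (-40)·(-6)) + ((-40)·(-31) − (-13)·(-36)) + ((-13)·(-13) − (-4)·(-31)) + ((-4)·0 − 35·(-13)) + (35·6 − 28·0)| = 3244, so the area is 1622.
The number of boundary lattice points is Σ gcd(|Δx|,|Δy|) = gcd(67,20) + gcd(26,32) + gcd(27,30) + gcd(27,5) + gcd(9,18) + gcd(39,13) + gcd(7,6) = 1+2+3+1+9+13+1 = 30.
Pick's theorem gives I = A − B/2 + 1 = 1622 − 30/2 + 1 = 1608, so the closed region contains I + B = 1608 + 30 = 1638 lattice points.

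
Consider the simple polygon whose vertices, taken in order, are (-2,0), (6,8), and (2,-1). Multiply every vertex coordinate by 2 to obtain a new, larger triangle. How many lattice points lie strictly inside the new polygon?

The shoelace formula gives twice the area as |[(-2)·8 − 6·0] + [6·(-1) − 2·8] + [2·0 − (-2)·(-1)]| = 40, so the area is 20.
Along each edge there are gcd(|Δx|,|Δy|)+1 lattice points, so counting each shared vertex once the boundary has gcd(8,8) + gcd(4,9) + gcd(4,1) = 8+1+1 = 10.
Scaling by 2 multiplies the area by 2² = 4 (so the new area is 80) and multiplies the boundary lattice-point count by 2, giving 20.
By Pick's theorem, the interior count of the dilated polygon is 80 − 20/2 + 1 = 71.

71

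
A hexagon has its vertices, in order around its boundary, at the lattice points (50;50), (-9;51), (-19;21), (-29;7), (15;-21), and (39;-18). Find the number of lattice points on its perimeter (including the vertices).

The number of boundary lattice points is Σ gcd(|Δx|,|Δy|) = gcd(59,1) + gcd(10,30) + gcd(10,14) + gcd(44,28) + gcd(24,3) + gcd(11,68) = 1+10+2+4+3+1 = 21.

21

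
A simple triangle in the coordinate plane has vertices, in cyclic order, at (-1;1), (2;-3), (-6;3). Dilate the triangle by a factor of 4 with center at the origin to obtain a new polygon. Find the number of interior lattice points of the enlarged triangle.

105

By the shoelace formula, twice the signed area is |[(-1)·(-3) − 2·1] + [2·3 − (-6)·(-3)] + [(-6)·1 − (-1)·3]| = 14, so the area is 7.
The number of boundary lattice points is Σ gcd(|Δx|,|Δy|) = gcd(3,4) + gcd(8,6) + gcd(5,2) = 1+2+1 = 4.
Scaling by 4 multiplies the area by 4² = 16 (so the new area is 112) and multiplies the boundary lattice-point count by 4, giving 16.
By Pick's theorem, the interior count of the dilated polygon is 112 − 16/2 + 1 = 105.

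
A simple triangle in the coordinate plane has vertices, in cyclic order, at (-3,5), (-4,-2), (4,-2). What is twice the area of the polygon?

The shoelace formula gives twice the area as |[(-3)·(-2) − (-4)·5] + [(-4)·(-2) − 4·(-2)] + [4·5 − (-3)·(-2)]| = 56, so the area is 28.

56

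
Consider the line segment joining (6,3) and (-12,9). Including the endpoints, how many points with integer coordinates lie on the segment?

The number of lattice points on a segment between lattice points is gcd(|Δx|,|Δy|) + 1 = gcd(18,6) + 1 = 6 + 1 = 7.

7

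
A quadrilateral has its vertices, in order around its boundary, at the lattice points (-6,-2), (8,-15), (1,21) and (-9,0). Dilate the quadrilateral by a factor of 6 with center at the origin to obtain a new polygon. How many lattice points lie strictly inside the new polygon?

8917

Using the shoelace formula, 2A = |((-6)·(-15) − 8·(-2)) + (8·21 − 1·(-15)) + (1·0 − (-9)·21) + ((-9)·(-2) − (-6)·0)| = 496, so the area is 248.
Summing gcd(|Δx|,|Δy|) over the edges gives the boundary count: gcd(14,13) + gcd(7,36) + gcd(10,21) + gcd(3,2) = 1+1+1+1 = 4.
Scaling by 6 multiplies the area by 6² = 36 (so the new area is 8928) and multiplies the boundary lattice-point count by 6, giving 24.
By Pick's theorem, the interior count of the dilated polygon is 8928 − 24/2 + 1 = 8917.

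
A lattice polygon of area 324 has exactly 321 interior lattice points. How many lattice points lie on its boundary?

Pick's theorem gives A = I + B/2 − 1, so B = 2(A − I + 1) = 2(324 − 321 + 1) = 8.

8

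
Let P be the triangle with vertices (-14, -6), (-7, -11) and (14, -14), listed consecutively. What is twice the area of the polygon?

84

The shoelace formula gives twice the area as |((-14)·(-11) − (-7)·(-6)) + ((-7)·(-14) − 14·(-11)) + (14·(-6) − (-14)·(-14))| = 84, so the area is 42.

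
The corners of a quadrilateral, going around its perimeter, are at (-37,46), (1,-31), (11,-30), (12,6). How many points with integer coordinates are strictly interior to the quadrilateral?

1305

The shoelace formula gives twice the area as |[(-37)·(-31) − 1·46] + [1·(-30) − 11·(-31)] + [11·6 − 12·(-30)] + [12·46 − (-37)·6]| = 2612, so the area is 1306.
The number of boundary lattice points is Σ gcd(|Δx|,|Δy|) = gcd(38,77) + gcd(10,1) + gcd(1,36) + gcd(49,40) = 1+1+1+1 = 4.
By Pick's theorem A = I + B/2 − 1, so I = 1306 − 4/2 + 1 = 1305.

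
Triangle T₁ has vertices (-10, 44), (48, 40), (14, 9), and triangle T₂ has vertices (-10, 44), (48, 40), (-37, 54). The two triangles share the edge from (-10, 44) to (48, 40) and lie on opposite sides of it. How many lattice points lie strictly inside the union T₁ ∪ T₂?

The union is the simple quadrilateral with vertices (-10, 44), (14, 9), (48, 40), (-37, 54) in order.
By the shoelace formula, twice the signed area is |[(-10)·9 − 14·44] + [14·40 − 48·9] + [48·54 − (-37)·40] + [(-37)·44 − (-10)·54]| = 2406, so the area is 1203.
Along each edge there are gcd(|Δx|,|Δy|)+1 lattice points, so counting each shared vertex once the boundary has gcd(24,35) + gcd(34,31) + gcd(85,14) + gcd(27,10) = 1+1+1+1 = 4.
By Pick's theorem I = A − B/2 + 1 = 1203 − 4/2 + 1 = 1202.

1202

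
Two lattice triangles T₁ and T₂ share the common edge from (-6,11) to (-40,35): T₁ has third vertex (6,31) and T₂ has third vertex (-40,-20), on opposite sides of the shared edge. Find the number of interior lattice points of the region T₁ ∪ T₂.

The union is the simple quadrilateral with vertices (-6,11), (6,31), (-40,35), (-40,-20) in order.
By the shoelace formula, twice the signed area is |((-6)·31 − 6·11) + (6·35 − (-40)·31) + ((-40)·(-20) − (-40)·35) + ((-40)·11 − (-6)·(-20))| = 2838, so the area is 1419.
Summing gcd(|Δx|,|Δy|) over the edges gives the boundary count: gcd(12,20) + gcd(46,4) + gcd(0,55) + gcd(34,31) = 4+2+55+1 = 62.
By Pick's theorem I = A − B/2 + 1 = 1419 − 62/2 + 1 = 1389.

1389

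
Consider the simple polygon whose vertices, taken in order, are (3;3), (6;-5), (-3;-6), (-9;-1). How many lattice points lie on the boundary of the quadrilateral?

The number of boundary lattice points is Σ gcd(|Δx|,|Δy|) = gcd(3,8) + gcd(9,1) + gcd(6,5) + gcd(12,4) = 1+1+1+4 = 7.

7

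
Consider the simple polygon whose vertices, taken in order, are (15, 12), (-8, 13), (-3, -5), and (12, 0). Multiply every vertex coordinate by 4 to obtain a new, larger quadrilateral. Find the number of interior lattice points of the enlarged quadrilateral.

The shoelace formula gives twice the area as |(15·13 − (-8)·12) + ((-8)·(-5) − (-3)·13) + ((-3)·0 − 12·(-5)) + (12·12 − 15·0)| = 574, so the area is 287.
Summing gcd(|Δx|,|Δy|) over the edges gives the boundary count: gcd(23,1) + gcd(5,18) + gcd(15,5) + gcd(3,12) = 1+1+5+3 = 10.
Scaling by 4 multiplies the area by 4² = 16 (so the new area is 4592) and multiplies the boundary lattice-point count by 4, giving 40.
By Pick's theorem, the interior count of the dilated polygon is 4592 − 40/2 + 1 = 4573.

4573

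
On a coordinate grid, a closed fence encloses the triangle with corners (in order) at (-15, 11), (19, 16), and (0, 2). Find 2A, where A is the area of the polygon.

The shoelace formula gives twice the area as |((-15)·16 − 19·11) + (19·2 − 0·16) + (0·11 − (-15)·2)| = 381, so the area is 190.5.

381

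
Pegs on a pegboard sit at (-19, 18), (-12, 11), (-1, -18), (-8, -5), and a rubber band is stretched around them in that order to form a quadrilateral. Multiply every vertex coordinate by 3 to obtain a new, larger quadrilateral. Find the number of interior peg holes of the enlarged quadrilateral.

The shoelace formula gives twice the area as |[(-19)·11 − (-12)·18] + [(-12)·(-18) − (-1)·11] + [(-1)·(-5) − (-8)·(-18)] + [(-8)·18 − (-19)·(-5)]| = 144, so the area is 72.
Along each edge there are gcd(|Δx|,|Δy|)+1 lattice points, so counting each shared vertex once the boundary has gcd(7,7) + gcd(11,29) + gcd(7,13) + gcd(11,23) = 7+1+1+1 = 10.
Scaling by 3 multiplies the area by 3² = 9 (so the new area is 648) and multiplies the boundary lattice-point count by 3, giving 30.
By Pick's theorem, the interior count of the dilated polygon is 648 − 30/2 + 1 = 634.

634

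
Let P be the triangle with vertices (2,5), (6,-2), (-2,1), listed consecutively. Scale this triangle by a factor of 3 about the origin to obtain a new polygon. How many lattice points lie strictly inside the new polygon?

190

By the shoelace formula, twice the signed area is |[2·(-2) − 6·5] + [6·1 − (-2)·(-2)] + [(-2)·5 − 2·1]| = 44, so the area is 22.
Summing gcd(|Δx|,|Δy|) over the edges gives the boundary count: gcd(4,7) + gcd(8,3) + gcd(4,4) = 1+1+4 = 6.
Scaling by 3 multiplies the area by 3² = 9 (so the new area is 198) and multiplies the boundary lattice-point count by 3, giving 18.
By Pick's theorem, the interior count of the dilated polygon is 198 − 18/2 + 1 = 190.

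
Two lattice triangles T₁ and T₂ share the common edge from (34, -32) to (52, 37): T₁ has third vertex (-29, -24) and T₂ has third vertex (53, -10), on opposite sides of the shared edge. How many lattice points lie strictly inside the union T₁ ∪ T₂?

2702

The union is the simple quadrilateral with vertices (34, -32), (-29, -24), (52, 37), (53, -10) in order.
By the shoelace formula, twice the signed area is |[34·(-24) − (-29)·(-32)] + [(-29)·37 − 52·(-24)] + [52·(-10) − 53·37] + [53·(-32) − 34·(-10)]| = 5406, so the area is 2703.
Summing gcd(|Δx|,|Δy|) over the edges gives the boundary count: gcd(63,8) + gcd(81,61) + gcd(1,47) + gcd(19,22) = 1+1+1+1 = 4.
By Pick's theorem I = A − B/2 + 1 = 2703 − 4/2 + 1 = 2702.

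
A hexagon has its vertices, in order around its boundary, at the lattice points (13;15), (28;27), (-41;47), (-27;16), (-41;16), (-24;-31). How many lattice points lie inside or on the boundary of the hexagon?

2456

Using the shoelace formula, 2A = |(13·27 − 28·15) + (28·47 − (-41)·27) + ((-41)·16 − (-27)·47) + ((-27)·16 − (-41)·16) + ((-41)·(-31) − (-24)·16) + ((-24)·15 − 13·(-31))| = 4889, so the area is 4889/2.
Along each edge there are gcd(|Δx|,|Δy|)+1 lattice points, so counting each shared vertex once the boundary has gcd(15,12) + gcd(69,20) + gcd(14,31) + gcd(14,0) + gcd(17,47) + gcd(37,46) = 3+1+1+14+1+1 = 21.
Pick's theorem gives I = A − B/2 + 1 = 4889/2 − 21/2 + 1 = 2435, so the closed region contains I + B = 2435 + 21 = 2456 lattice points.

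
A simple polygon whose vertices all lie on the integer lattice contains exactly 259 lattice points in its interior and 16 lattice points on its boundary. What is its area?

266

Pick's theorem states A = I + B/2 − 1, so A = 259 + 16/2 − 1 = 266.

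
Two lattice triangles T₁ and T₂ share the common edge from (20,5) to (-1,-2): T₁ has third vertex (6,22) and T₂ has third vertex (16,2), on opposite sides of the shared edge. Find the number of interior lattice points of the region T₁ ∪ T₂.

244

The union is the simple quadrilateral with vertices (20,5), (6,22), (-1,-2), (16,2) in order.
Using the shoelace formula, 2A = |(20·22 − 6·5) + (6·(-2) − (-1)·22) + ((-1)·2 − 16·(-2)) + (16·5 − 20·2)| = 490, so the area is 245.
The number of boundary lattice points is Σ gcd(|Δx|,|Δy|) = gcd(14,17) + gcd(7,24) + gcd(17,4) + gcd(4,3) = 1+1+1+1 = 4.
By Pick's theorem I = A − B/2 + 1 = 245 − 4/2 + 1 = 244.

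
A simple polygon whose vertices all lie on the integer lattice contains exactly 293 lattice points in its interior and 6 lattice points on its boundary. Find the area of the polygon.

295

Pick's theorem states A = I + B/2 − 1, so A = 293 + 6/2 − 1 = 295.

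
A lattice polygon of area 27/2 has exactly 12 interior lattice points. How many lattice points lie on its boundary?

5

Pick's theorem gives A = I + B/2 − 1, so B = 2(A − I + 1) = 2(27/2 − 12 + 1) = 5.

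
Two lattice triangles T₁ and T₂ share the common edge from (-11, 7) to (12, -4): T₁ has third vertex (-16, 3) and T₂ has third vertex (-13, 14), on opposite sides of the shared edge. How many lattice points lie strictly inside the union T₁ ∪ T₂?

The union is the simple quadrilateral with vertices (-11, 7), (-16, 3), (12, -4), (-13, 14) in order.
The shoelace formula gives twice the area as |[(-11)·3 − (-16)·7] + [(-16)·(-4) − 12·3] + [12·14 − (-13)·(-4)] + [(-13)·7 − (-11)·14]| = 286, so the area is 143.
Summing gcd(|Δx|,|Δy|) over the edges gives the boundary count: gcd(5,4) + gcd(28,7) + gcd(25,18) + gcd(2,7) = 1+7+1+1 = 10.
By Pick's theorem I = A − B/2 + 1 = 143 − 10/2 + 1 = 139.

139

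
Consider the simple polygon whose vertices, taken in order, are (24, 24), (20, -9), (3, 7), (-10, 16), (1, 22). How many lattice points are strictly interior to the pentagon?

The shoelace formula gives twice the area as |[24·(-9) − 20·24] + [20·7 − 3·(-9)] + [3·16 − (-10)·7] + [(-10)·22 − 1·16] + [1·24 − 24·22]| = 1151, so the area is 575.5.
Along each edge there are gcd(|Δx|,|Δy|)+1 lattice points, so counting each shared vertex once the boundary has gcd(4,33) + gcd(17,16) + gcd(13,9) + gcd(11,6) + gcd(23,2) = 1+1+1+1+1 = 5.
By Pick's theorem A = I + B/2 − 1, so I = 575.5 − 5/2 + 1 = 574.

574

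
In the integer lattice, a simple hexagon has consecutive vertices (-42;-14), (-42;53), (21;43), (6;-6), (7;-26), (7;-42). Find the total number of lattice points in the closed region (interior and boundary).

The shoelace formula gives twice the area as |[(-42)·53 − (-42)·(-14)] + [(-42)·43 − 21·53] + [21·(-6) − 6·43] + [6·(-26) − 7·(-6)] + [7·(-42) − 7·(-26)] + [7·(-14) − (-42)·(-42)]| = 8205, so the area is 8205/2.
Along each edge there are gcd(|Δx|,|Δy|)+1 lattice points, so counting each shared vertex once the boundary has gcd(0,67) + gcd(63,10) + gcd(15,49) + gcd(1,20) + gcd(0,16) + gcd(49,28) = 67+1+1+1+16+7 = 93.
Pick's theorem gives I = A − B/2 + 1 = 8205/2 − 93/2 + 1 = 4057, so the closed region contains I + B = 4057 + 93 = 4150 lattice points.

4150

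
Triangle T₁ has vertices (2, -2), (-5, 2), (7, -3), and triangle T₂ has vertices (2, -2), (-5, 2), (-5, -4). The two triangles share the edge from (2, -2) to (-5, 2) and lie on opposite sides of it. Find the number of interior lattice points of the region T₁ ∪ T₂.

The union is the simple quadrilateral with vertices (2, -2), (7, -3), (-5, 2), (-5, -4) in order.
Using the shoelace formula, 2A = |(2·(-3) − 7·(-2)) + (7·2 − (-5)·(-3)) + ((-5)·(-4) − (-5)·2) + ((-5)·(-2) − 2·(-4))| = 55, so the area is 55/2.
Summing gcd(|Δx|,|Δy|) over the edges gives the boundary count: gcd(5,1) + gcd(12,5) + gcd(0,6) + gcd(7,2) = 1+1+6+1 = 9.
By Pick's theorem I = A − B/2 + 1 = 55/2 − 9/2 + 1 = 24.

24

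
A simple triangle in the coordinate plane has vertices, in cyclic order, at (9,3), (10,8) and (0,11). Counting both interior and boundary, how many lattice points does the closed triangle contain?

Using the shoelace formula, 2A = |[9·8 − 10·3] + [10·11 − 0·8] + [0·3 − 9·11]| = 53, so the area is 26.5.
Along each edge there are gcd(|Δx|,|Δy|)+1 lattice points, so counting each shared vertex once the boundary has gcd(1,5) + gcd(10,3) + gcd(9,8) = 1+1+1 = 3.
Pick's theorem gives I = A − B/2 + 1 = 26.5 − 3/2 + 1 = 26, so the closed region contains I + B = 26 + 3 = 29 lattice points.

29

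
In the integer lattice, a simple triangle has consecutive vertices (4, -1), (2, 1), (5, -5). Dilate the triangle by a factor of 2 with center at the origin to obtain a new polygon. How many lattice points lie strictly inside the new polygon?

The shoelace formula gives twice the area as |[4·1 − 2·(-1)] + [2·(-5) − 5·1] + [5·(-1) − 4·(-5)]| = 6, so the area is 3.
Summing gcd(|Δx|,|Δy|) over the edges gives the boundary count: gcd(2,2) + gcd(3,6) + gcd(1,4) = 2+3+1 = 6.
Scaling by 2 multiplies the area by 2² = 4 (so the new area is 12) and multiplies the boundary lattice-point count by 2, giving 12.
By Pick's theorem, the interior count of the dilated polygon is 12 − 12/2 + 1 = 7.

7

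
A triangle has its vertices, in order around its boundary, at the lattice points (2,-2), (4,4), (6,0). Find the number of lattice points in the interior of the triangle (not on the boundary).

8

Using the shoelace formula, 2A = |(2·4 − 4·(-2)) + (4·0 − 6·4) + (6·(-2) − 2·0)| = 20, so the area is 10.
Summing gcd(|Δx|,|Δy|) over the edges gives the boundary count: gcd(2,6) + gcd(2,4) + gcd(4,2) = 2+2+2 = 6.
Pick's theorem gives I = A − B/2 + 1 = 10 − 6/2 + 1 = 8.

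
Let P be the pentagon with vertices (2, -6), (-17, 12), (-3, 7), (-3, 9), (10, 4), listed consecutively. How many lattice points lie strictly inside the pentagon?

Using the shoelace formula, 2A = |(2·12 − (-17)·(-6)) + ((-17)·7 − (-3)·12) + ((-3)·9 − (-3)·7) + ((-3)·4 − 10·9) + (10·(-6) − 2·4)| = 337, so the area is 337/2.
The number of boundary lattice points is Σ gcd(|Δx|,|Δy|) = gcd(19,18) + gcd(14,5) + gcd(0,2) + gcd(13,5) + gcd(8,10) = 1+1+2+1+2 = 7.
Pick's theorem gives I = A − B/2 + 1 = 337/2 − 7/2 + 1 = 166.

166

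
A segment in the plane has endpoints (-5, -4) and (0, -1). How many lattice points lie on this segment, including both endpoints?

2

The number of lattice points on a segment between lattice points is gcd(|Δx|,|Δy|) + 1 = gcd(5,3) + 1 = 1 + 1 = 2.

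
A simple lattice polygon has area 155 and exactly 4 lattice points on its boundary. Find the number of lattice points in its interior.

154

Pick's theorem A = I + B/2 − 1 rearranges to I = A − B/2 + 1 = 155 − 4/2 + 1 = 154.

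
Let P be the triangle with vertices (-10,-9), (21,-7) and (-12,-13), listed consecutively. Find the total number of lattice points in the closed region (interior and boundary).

64

By the shoelace formula, twice the signed area is |[(-10)·(-7) − 21·(-9)] + [21·(-13) − (-12)·(-7)] + [(-12)·(-9) − (-10)·(-13)]| = 120, so the area is 60.
Summing gcd(|Δx|,|Δy|) over the edges gives the boundary count: gcd(31,2) + gcd(33,6) + gcd(2,4) = 1+3+2 = 6.
Pick's theorem gives I = A − B/2 + 1 = 60 − 6/2 + 1 = 58, so the closed region contains I + B = 58 + 6 = 64 lattice points.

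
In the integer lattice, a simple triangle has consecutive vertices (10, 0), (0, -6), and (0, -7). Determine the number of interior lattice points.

Using the shoelace formula, 2A = |[10·(-6) − 0·0] + [0·(-7) − 0·(-6)] + [0·0 − 10·(-7)]| = 10, so the area is 5.
The number of boundary lattice points is Σ gcd(|Δx|,|Δy|) = gcd(10,6) + gcd(0,1) + gcd(10,7) = 2+1+1 = 4.
By Pick's theorem A = I + B/2 − 1, so I = 5 − 4/2 + 1 = 4.

4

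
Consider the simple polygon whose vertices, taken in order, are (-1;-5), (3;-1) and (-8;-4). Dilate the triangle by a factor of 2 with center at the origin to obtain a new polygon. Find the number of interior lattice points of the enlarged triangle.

Using the shoelace formula, 2A = |[(-1)·(-1) − 3·(-5)] + [3·(-4) − (-8)·(-1)] + [(-8)·(-5) − (-1)·(-4)]| = 32, so the area is 16.
Along each edge there are gcd(|Δx|,|Δy|)+1 lattice points, so counting each shared vertex once the boundary has gcd(4,4) + gcd(11,3) + gcd(7,1) = 4+1+1 = 6.
Scaling by 2 multiplies the area by 2² = 4 (so the new area is 64) and multiplies the boundary lattice-point count by 2, giving 12.
By Pick's theorem, the interior count of the dilated polygon is 64 − 12/2 + 1 = 59.

59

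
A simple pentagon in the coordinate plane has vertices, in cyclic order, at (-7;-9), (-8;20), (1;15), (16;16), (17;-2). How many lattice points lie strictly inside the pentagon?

522

Using the shoelace formula, 2A = |[(-7)·20 − (-8)·(-9)] + [(-8)·15 − 1·20] + [1·16 − 16·15] + [16·(-2) − 17·16] + [17·(-9) − (-7)·(-2)]| = 1047, so the area is 523.5.
Summing gcd(|Δx|,|Δy|) over the edges gives the boundary count: gcd(1,29) + gcd(9,5) + gcd(15,1) + gcd(1,18) + gcd(24,7) = 1+1+1+1+1 = 5.
Pick's theorem gives I = A − B/2 + 1 = 523.5 − 5/2 + 1 = 522.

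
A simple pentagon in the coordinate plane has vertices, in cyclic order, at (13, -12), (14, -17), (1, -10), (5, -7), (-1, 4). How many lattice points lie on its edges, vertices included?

6

Summing gcd(|Δx|,|Δy|) over the edges gives the boundary count: gcd(1,5) + gcd(13,7) + gcd(4,3) + gcd(6,11) + gcd(14,16) = 1+1+1+1+2 = 6.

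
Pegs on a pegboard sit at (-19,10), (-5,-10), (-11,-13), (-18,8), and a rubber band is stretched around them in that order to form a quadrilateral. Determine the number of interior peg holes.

72

The shoelace formula gives twice the area as |((-19)·(-10) − (-5)·10) + ((-5)·(-13) − (-11)·(-10)) + ((-11)·8 − (-18)·(-13)) + ((-18)·10 − (-19)·8)| = 155, so the area is 77.5.
Along each edge there are gcd(|Δx|,|Δy|)+1 lattice points, so counting each shared vertex once the boundary has gcd(14,20) + gcd(6,3) + gcd(7,21) + gcd(1,2) = 2+3+7+1 = 13.
Pick's theorem gives I = A − B/2 + 1 = 77.5 − 13/2 + 1 = 72.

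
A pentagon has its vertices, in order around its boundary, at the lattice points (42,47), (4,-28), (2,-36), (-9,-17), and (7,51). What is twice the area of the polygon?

By the shoelace formula, twice the signed area is |[42·(-28) − 4·47] + [4·(-36) − 2·(-28)] + [2·(-17) − (-9)·(-36)] + [(-9)·51 − 7·(-17)] + [7·47 − 42·51]| = 3963, so the area is 3963/2.

3963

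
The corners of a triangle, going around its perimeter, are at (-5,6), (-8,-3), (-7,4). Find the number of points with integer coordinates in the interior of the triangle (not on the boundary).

4

The shoelace formula gives twice the area as |[(-5)·(-3) − (-8)·6] + [(-8)·4 − (-7)·(-3)] + [(-7)·6 − (-5)·4]| = 12, so the area is 6.
The number of boundary lattice points is Σ gcd(|Δx|,|Δy|) = gcd(3,9) + gcd(1,7) + gcd(2,2) = 3+1+2 = 6.
Pick's theorem gives I = A − B/2 + 1 = 6 − 6/2 + 1 = 4.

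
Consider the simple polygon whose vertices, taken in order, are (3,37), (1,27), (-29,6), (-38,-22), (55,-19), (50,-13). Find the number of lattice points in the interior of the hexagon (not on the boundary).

2873

By the shoelace formula, twice the signed area is |(3·27 − 1·37) + (1·6 − (-29)·27) + ((-29)·(-22) − (-38)·6) + ((-38)·(-19) − 55·(-22)) + (55·(-13) − 50·(-19)) + (50·37 − 3·(-13))| = 5755, so the area is 2877.5.
Along each edge there are gcd(|Δx|,|Δy|)+1 lattice points, so counting each shared vertex once the boundary has gcd(2,10) + gcd(30,21) + gcd(9,28) + gcd(93,3) + gcd(5,6) + gcd(47,50) = 2+3+1+3+1+1 = 11.
Pick's theorem gives I = A − B/2 + 1 = 2877.5 − 11/2 + 1 = 2873.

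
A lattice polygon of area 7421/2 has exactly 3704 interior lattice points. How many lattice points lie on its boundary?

15

Pick's theorem gives A = I + B/2 − 1, so B = 2(A − I + 1) = 2(7421/2 − 3704 + 1) = 15.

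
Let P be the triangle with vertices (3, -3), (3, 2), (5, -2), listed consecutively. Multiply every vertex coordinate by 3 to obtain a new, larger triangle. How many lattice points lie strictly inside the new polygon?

The shoelace formula gives twice the area as |[3·2 − 3·(-3)] + [3·(-2) − 5·2] + [5·(-3) − 3·(-2)]| = 10, so the area is 5.
Along each edge there are gcd(|Δx|,|Δy|)+1 lattice points, so counting each shared vertex once the boundary has gcd(0,5) + gcd(2,4) + gcd(2,1) = 5+2+1 = 8.
Scaling by 3 multiplies the area by 3² = 9 (so the new area is 45) and multiplies the boundary lattice-point count by 3, giving 24.
By Pick's theorem, the interior count of the dilated polygon is 45 − 24/2 + 1 = 34.

34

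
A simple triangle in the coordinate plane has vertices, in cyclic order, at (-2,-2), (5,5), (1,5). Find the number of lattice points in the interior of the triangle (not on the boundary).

9

Using the shoelace formula, 2A = |((-2)·5 − 5·(-2)) + (5·5 − 1·5) + (1·(-2) − (-2)·5)| = 28, so the area is 14.
Summing gcd(|Δx|,|Δy|) over the edges gives the boundary count: gcd(7,7) + gcd(4,0) + gcd(3,7) = 7+4+1 = 12.
Pick's theorem gives I = A − B/2 + 1 = 14 − 12/2 + 1 = 9.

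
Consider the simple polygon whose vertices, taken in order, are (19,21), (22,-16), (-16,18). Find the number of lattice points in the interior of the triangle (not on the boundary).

The shoelace formula gives twice the area as |[19·(-16) − 22·21] + [22·18 − (-16)·(-16)] + [(-16)·21 − 19·18]| = 1304, so the area is 652.
The number of boundary lattice points is Σ gcd(|Δx|,|Δy|) = gcd(3,37) + gcd(38,34) + gcd(35,3) = 1+2+1 = 4.
By Pick's theorem A = I + B/2 − 1, so I = 652 − 4/2 + 1 = 651.

651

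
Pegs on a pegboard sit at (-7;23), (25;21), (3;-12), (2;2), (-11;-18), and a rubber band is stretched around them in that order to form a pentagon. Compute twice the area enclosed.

By the shoelace formula, twice the signed area is |((-7)·21 − 25·23) + (25·(-12) − 3·21) + (3·2 − 2·(-12)) + (2·(-18) − (-11)·2) + ((-11)·23 − (-7)·(-18))| = 1448, so the area is 724.

1448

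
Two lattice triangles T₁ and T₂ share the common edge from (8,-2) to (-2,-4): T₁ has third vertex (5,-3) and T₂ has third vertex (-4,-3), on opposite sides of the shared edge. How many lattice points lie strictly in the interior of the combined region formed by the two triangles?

8

The union is the simple quadrilateral with vertices (8,-2), (5,-3), (-2,-4), (-4,-3) in order.
The shoelace formula gives twice the area as |[8·(-3) − 5·(-2)] + [5·(-4) − (-2)·(-3)] + [(-2)·(-3) − (-4)·(-4)] + [(-4)·(-2) − 8·(-3)]| = 18, so the area is 9.
The number of boundary lattice points is Σ gcd(|Δx|,|Δy|) = gcd(3,1) + gcd(7,1) + gcd(2,1) + gcd(12,1) = 1+1+1+1 = 4.
By Pick's theorem I = A − B/2 + 1 = 9 − 4/2 + 1 = 8.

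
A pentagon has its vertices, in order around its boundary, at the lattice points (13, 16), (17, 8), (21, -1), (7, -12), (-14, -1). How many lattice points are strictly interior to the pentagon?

489

Using the shoelace formula, 2A = |[13·8 − 17·16] + [17·(-1) − 21·8] + [21·(-12) − 7·(-1)] + [7·(-1) − (-14)·(-12)] + [(-14)·16 − 13·(-1)]| = 984, so the area is 492.
Summing gcd(|Δx|,|Δy|) over the edges gives the boundary count: gcd(4,8) + gcd(4,9) + gcd(14,11) + gcd(21,11) + gcd(27,17) = 4+1+1+1+1 = 8.
By Pick's theorem A = I + B/2 − 1, so I = 492 − 8/2 + 1 = 489.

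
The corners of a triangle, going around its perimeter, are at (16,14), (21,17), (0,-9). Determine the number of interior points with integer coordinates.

33

The shoelace formula gives twice the area as |(16·17 − 21·14) + (21·(-9) − 0·17) + (0·14 − 16·(-9))| = 67, so the area is 33.5.
The number of boundary lattice points is Σ gcd(|Δx|,|Δy|) = gcd(5,3) + gcd(21,26) + gcd(16,23) = 1+1+1 = 3.
Pick's theorem gives I = A − B/2 + 1 = 33.5 − 3/2 + 1 = 33.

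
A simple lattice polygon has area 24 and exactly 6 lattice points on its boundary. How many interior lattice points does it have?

22

From Pick's theorem, I = A − B/2 + 1 = 24 − 6/2 + 1 = 22.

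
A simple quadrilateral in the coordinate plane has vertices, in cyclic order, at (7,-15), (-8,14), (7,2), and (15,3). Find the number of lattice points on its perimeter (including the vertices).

Summing gcd(|Δx|,|Δy|) over the edges gives the boundary count: gcd(15,29) + gcd(15,12) + gcd(8,1) + gcd(8,18) = 1+3+1+2 = 7.

7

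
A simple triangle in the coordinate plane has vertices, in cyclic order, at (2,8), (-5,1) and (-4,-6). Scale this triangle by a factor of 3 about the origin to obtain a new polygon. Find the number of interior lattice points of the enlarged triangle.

By the shoelace formula, twice the signed area is |(2·1 − (-5)·8) + ((-5)·(-6) − (-4)·1) + ((-4)·8 − 2·(-6))| = 56, so the area is 28.
The number of boundary lattice points is Σ gcd(|Δx|,|Δy|) = gcd(7,7) + gcd(1,7) + gcd(6,14) = 7+1+2 = 10.
Scaling by 3 multiplies the area by 3² = 9 (so the new area is 252) and multiplies the boundary lattice-point count by 3, giving 30.
By Pick's theorem, the interior count of the dilated polygon is 252 − 30/2 + 1 = 238.

238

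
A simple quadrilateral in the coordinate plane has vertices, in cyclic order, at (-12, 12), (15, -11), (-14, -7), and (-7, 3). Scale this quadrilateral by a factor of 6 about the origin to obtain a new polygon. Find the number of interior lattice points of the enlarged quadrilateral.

The shoelace formula gives twice the area as |[(-12)·(-11) − 15·12] + [15·(-7) − (-14)·(-11)] + [(-14)·3 − (-7)·(-7)] + [(-7)·12 − (-12)·3]| = 446, so the area is 223.
The number of boundary lattice points is Σ gcd(|Δx|,|Δy|) = gcd(27,23) + gcd(29,4) + gcd(7,10) + gcd(5,9) = 1+1+1+1 = 4.
Scaling by 6 multiplies the area by 6² = 36 (so the new area is 8028) and multiplies the boundary lattice-point count by 6, giving 24.
By Pick's theorem, the interior count of the dilated polygon is 8028 − 24/2 + 1 = 8017.

8017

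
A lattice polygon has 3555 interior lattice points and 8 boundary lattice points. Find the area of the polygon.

Pick's theorem states A = I + B/2 − 1, so A = 3555 + 8/2 − 1 = 3558.

3558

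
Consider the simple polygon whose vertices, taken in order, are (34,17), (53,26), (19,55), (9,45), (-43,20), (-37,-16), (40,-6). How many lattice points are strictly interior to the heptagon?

By the shoelace formula, twice the signed area is |(34·26 − 53·17) + (53·55 − 19·26) + (19·45 − 9·55) + (9·20 − (-43)·45) + ((-43)·(-16) − (-37)·20) + ((-37)·(-6) − 40·(-16)) + (40·17 − 34·(-6))| = 8053, so the area is 8053/2.
Along each edge there are gcd(|Δx|,|Δy|)+1 lattice points, so counting each shared vertex once the boundary has gcd(19,9) + gcd(34,29) + gcd(10,10) + gcd(52,25) + gcd(6,36) + gcd(77,10) + gcd(6,23) = 1+1+10+1+6+1+1 = 21.
By Pick's theorem A = I + B/2 − 1, so I = 8053/2 − 21/2 + 1 = 4017.

4017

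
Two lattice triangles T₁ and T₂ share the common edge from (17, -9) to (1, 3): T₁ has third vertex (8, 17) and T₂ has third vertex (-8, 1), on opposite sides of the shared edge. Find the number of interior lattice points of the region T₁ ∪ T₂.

The union is the simple quadrilateral with vertices (17, -9), (8, 17), (1, 3), (-8, 1) in order.
Using the shoelace formula, 2A = |(17·17 − 8·(-9)) + (8·3 − 1·17) + (1·1 − (-8)·3) + ((-8)·(-9) − 17·1)| = 448, so the area is 224.
Summing gcd(|Δx|,|Δy|) over the edges gives the boundary count: gcd(9,26) + gcd(7,14) + gcd(9,2) + gcd(25,10) = 1+7+1+5 = 14.
By Pick's theorem I = A − B/2 + 1 = 224 − 14/2 + 1 = 218.

218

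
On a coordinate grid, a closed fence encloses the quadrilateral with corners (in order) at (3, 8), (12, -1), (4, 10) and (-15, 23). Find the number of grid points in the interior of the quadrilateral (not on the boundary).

Using the shoelace formula, 2A = |(3·(-1) − 12·8) + (12·10 − 4·(-1)) + (4·23 − (-15)·10) + ((-15)·8 − 3·23)| = 78, so the area is 39.
The number of boundary lattice points is Σ gcd(|Δx|,|Δy|) = gcd(9,9) + gcd(8,11) + gcd(19,13) + gcd(18,15) = 9+1+1+3 = 14.
By Pick's theorem A = I + B/2 − 1, so I = 39 − 14/2 + 1 = 33.

33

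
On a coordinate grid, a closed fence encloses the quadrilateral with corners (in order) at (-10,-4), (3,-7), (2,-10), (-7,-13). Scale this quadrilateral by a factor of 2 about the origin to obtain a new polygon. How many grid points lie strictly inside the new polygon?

257

By the shoelace formula, twice the signed area is |((-10)·(-7) − 3·(-4)) + (3·(-10) − 2·(-7)) + (2·(-13) − (-7)·(-10)) + ((-7)·(-4) − (-10)·(-13))| = 132, so the area is 66.
Along each edge there are gcd(|Δx|,|Δy|)+1 lattice points, so counting each shared vertex once the boundary has gcd(13,3) + gcd(1,3) + gcd(9,3) + gcd(3,9) = 1+1+3+3 = 8.
Scaling by 2 multiplies the area by 2² = 4 (so the new area is 264) and multiplies the boundary lattice-point count by 2, giving 16.
By Pick's theorem, the interior count of the dilated polygon is 264 − 16/2 + 1 = 257.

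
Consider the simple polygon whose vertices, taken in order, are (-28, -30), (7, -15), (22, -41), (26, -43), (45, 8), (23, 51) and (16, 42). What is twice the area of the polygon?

The shoelace formula gives twice the area as |((-28)·(-15) − 7·(-30)) + (7·(-41) − 22·(-15)) + (22·(-43) − 26·(-41)) + (26·8 − 45·(-43)) + (45·51 − 23·8) + (23·42 − 16·51) + (16·(-30) − (-28)·42)| = 5893, so the area is 5893/2.

5893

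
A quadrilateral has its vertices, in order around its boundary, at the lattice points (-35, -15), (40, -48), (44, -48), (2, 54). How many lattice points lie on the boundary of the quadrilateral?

The number of boundary lattice points is Σ gcd(|Δx|,|Δy|) = gcd(75,33) + gcd(4,0) + gcd(42,102) + gcd(37,69) = 3+4+6+1 = 14.

14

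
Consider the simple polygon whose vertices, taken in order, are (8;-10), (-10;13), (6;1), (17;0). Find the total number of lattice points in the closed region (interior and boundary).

140

By the shoelace formula, twice the signed area is |(8·13 − (-10)·(-10)) + ((-10)·1 − 6·13) + (6·0 − 17·1) + (17·(-10) − 8·0)| = 271, so the area is 135.5.
The number of boundary lattice points is Σ gcd(|Δx|,|Δy|) = gcd(18,23) + gcd(16,12) + gcd(11,1) + gcd(9,10) = 1+4+1+1 = 7.
Pick's theorem gives I = A − B/2 + 1 = 135.5 − 7/2 + 1 = 133, so the closed region contains I + B = 133 + 7 = 140 lattice points.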